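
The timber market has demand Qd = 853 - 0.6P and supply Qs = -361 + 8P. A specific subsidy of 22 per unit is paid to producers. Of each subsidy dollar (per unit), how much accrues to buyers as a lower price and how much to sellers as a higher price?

Pre-subsidy: 853 - 0.6P = -361 + 8P gives P* = 6070/43, Q* = 33037/43.
With the subsidy, sellers receive Ps = Pb + 22 for each unit, where Pb is the price buyers pay.
Supply in terms of Pb becomes Qs = -361 + 8(Pb + 22) = -185 + 8Pb. Setting this equal to demand: 853 - 0.6Pb = -185 + 8Pb, so Pb = 5190/43.
Sellers receive Ps = 5190/43 + 22 = 6136/43; Q' = 853 − 0.6·(5190/43) = 33565/43.
Buyers' price falls by P* − Pb = 6070/43 − 5190/43 = 880/43; sellers' price rises by Ps − P* = 6136/43 − 6070/43 = 66/43.

Buyers gain 880/43 per unit; sellers gain 66/43 per unit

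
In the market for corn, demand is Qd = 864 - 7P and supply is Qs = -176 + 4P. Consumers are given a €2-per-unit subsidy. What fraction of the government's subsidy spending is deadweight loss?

Pre-subsidy: 864 - 7P = -176 + 4P gives P* = 1040/11, Q* = 2224/11.
With the rebate, buyers effectively pay Pb = Ps − 2, where Ps is the price sellers receive.
Demand in terms of Ps becomes Qd = 864 − 7(Ps − 2) = 878 - 7Ps. Setting this equal to supply: 878 - 7Ps = -176 + 4Ps, so Ps = 1054/11.
Buyers pay Pb = 1054/11 − 2 = 1032/11; Q' = -176 + 4·(1054/11) = 2280/11.
ΔCS = ½(2224/11 + 2280/11)(1040/11 − 1032/11) = 18016/121; ΔPS = ½(2224/11 + 2280/11)(1054/11 − 1040/11) = 31528/121.
Government spending = 2 × 2280/11 = 4560/11.
DWL = ½ × 2 × (2280/11 − 2224/11) = 56/11; fraction = (56/11) / (4560/11) = 7/570.

DWL / government spending = 7/570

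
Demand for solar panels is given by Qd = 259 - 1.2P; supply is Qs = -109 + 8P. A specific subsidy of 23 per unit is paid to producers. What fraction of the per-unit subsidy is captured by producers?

Pre-subsidy: 259 - 1.2P = -109 + 8P gives P* = 40, Q* = 211.
With the subsidy, sellers receive Ps = Pb + 23 for each unit, where Pb is the price buyers pay.
Supply in terms of Pb becomes Qs = -109 + 8(Pb + 23) = 75 + 8Pb. Setting this equal to demand: 259 - 1.2Pb = 75 + 8Pb, so Pb = 20.
Sellers receive Ps = 20 + 23 = 43; Q' = 259 − 1.2·20 = 235.
Buyers' price falls by P* − Pb = 40 − 20 = 20; sellers' price rises by Ps − P* = 43 − 40 = 3.
So producers capture 3/23 = 3/23 of each unit of subsidy.

Producer share = 3/23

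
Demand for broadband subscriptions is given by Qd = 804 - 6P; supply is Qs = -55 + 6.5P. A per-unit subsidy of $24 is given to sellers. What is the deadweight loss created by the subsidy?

Pre-subsidy: 804 - 6P = -55 + 6.5P gives P* = 68.72, Q* = 391.68.
With the subsidy, sellers receive Ps = Pb + 24 for each unit, where Pb is the price buyers pay.
Supply in terms of Pb becomes Qs = -55 + 6.5(Pb + 24) = 101 + 6.5Pb. Setting this equal to demand: 804 - 6Pb = 101 + 6.5Pb, so Pb = 56.24.
Sellers receive Ps = 56.24 + 24 = 80.24; Q' = 804 − 6·56.24 = 466.56.
The subsidy expands output by 466.56 − 391.68 = 74.88 past the efficient level; on those units the gap between marginal cost and willingness to pay runs from 0 up to 24.
DWL = ½ × 24 × 74.88 = 898.56.

Deadweight loss = $898.56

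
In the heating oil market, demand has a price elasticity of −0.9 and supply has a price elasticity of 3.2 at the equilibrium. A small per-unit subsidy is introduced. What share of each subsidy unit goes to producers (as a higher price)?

Producer share = 9/41

For a small subsidy around the equilibrium, the benefit split depends on the relative slopes, which at a point are proportional to the elasticities.
Buyer share = εs/(εs + |εd|) = 3.2/(3.2 + 0.9) = 32/41; seller share = |εd|/(εs + |εd|) = 9/41.
So producers capture 9/41 of the subsidy.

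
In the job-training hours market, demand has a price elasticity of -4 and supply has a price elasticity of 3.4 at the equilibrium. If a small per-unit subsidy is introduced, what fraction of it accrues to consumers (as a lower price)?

Consumer share = 17/37

For a small subsidy around the equilibrium, the benefit split depends on the relative slopes, which at a point are proportional to the elasticities.
Buyer share = εs/(εs + |εd|) = 3.4/(3.4 + 4) = 17/37; seller share = |εd|/(εs + |εd|) = 20/37.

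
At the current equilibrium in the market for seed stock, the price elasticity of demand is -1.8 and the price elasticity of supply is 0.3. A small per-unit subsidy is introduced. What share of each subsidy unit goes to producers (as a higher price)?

Producer share = 6/7

For a small subsidy around the equilibrium, the benefit split depends on the relative slopes, which at a point are proportional to the elasticities.
Buyer share = εs/(εs + |εd|) = 0.3/(0.3 + 1.8) = 1/7; seller share = |εd|/(εs + |εd|) = 6/7.
So producers capture 6/7 of the subsidy.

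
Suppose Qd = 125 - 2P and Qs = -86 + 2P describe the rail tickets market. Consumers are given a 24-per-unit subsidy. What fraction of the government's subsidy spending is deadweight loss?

DWL / government spending = 8/29

Pre-subsidy: 125 - 2P = -86 + 2P gives P* = 52.75, Q* = 19.5.
With the rebate, buyers effectively pay Pb = Ps − 24, where Ps is the price sellers receive.
Demand in terms of Ps becomes Qd = 125 − 2(Ps − 24) = 173 - 2Ps. Setting this equal to supply: 173 - 2Ps = -86 + 2Ps, so Ps = 64.75.
Buyers pay Pb = 64.75 − 24 = 40.75; Q' = -86 + 2·64.75 = 43.5.
ΔCS = ½(19.5 + 43.5)(52.75 − 40.75) = 378; ΔPS = ½(19.5 + 43.5)(64.75 − 52.75) = 378.
Government spending = 24 × 43.5 = 1044.
DWL = ½ × 24 × (43.5 − 19.5) = 288; fraction = 288 / 1044 = 8/29.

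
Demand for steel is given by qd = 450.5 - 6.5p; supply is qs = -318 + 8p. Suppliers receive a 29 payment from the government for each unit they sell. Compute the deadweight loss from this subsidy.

Deadweight loss = 1508

Pre-subsidy: 450.5 - 6.5p = -318 + 8p gives p* = 53, q* = 106.
With the subsidy, sellers receive ps = pb + 29 for each unit, where pb is the price buyers pay.
Supply in terms of pb becomes qs = -318 + 8(pb + 29) = -86 + 8pb. Setting this equal to demand: 450.5 - 6.5pb = -86 + 8pb, so pb = 37.
Sellers receive ps = 37 + 29 = 66; q' = 450.5 − 6.5·37 = 210.
The subsidy expands output by 210 − 106 = 104 past the efficient level; on those units the gap between marginal cost and willingness to pay runs from 0 up to 29.
DWL = ½ × 29 × 104 = 1508.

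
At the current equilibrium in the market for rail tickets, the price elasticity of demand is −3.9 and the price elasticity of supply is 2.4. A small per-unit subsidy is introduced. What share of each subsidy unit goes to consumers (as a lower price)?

For a small subsidy around the equilibrium, the benefit split depends on the relative slopes, which at a point are proportional to the elasticities.
Buyer share = εs/(εs + |εd|) = 2.4/(2.4 + 3.9) = 8/21; seller share = |εd|/(εs + |εd|) = 13/21.

Consumer share = 8/21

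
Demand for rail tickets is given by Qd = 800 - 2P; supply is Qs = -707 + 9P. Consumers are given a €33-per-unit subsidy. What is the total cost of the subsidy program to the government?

Pre-subsidy: 800 - 2P = -707 + 9P gives P* = 137, Q* = 526.
With the rebate, buyers effectively pay Pb = Ps − 33, where Ps is the price sellers receive.
Demand in terms of Ps becomes Qd = 800 − 2(Ps − 33) = 866 - 2Ps. Setting this equal to supply: 866 - 2Ps = -707 + 9Ps, so Ps = 143.
Buyers pay Pb = 143 − 33 = 110; Q' = -707 + 9·143 = 580.
Government outlay = subsidy × quantity = 33 × 580 = 19140.

Government cost = €19140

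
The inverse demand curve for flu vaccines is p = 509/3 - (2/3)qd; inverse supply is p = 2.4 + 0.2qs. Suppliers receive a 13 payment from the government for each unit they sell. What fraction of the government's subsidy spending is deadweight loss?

DWL / government spending = 15/416

Pre-subsidy: 509/3 - (2/3)q = 2.4 + 0.2q gives q* = 193 and p* = 41.
With the subsidy, sellers receive ps = pb + 13 for each unit, where pb is the price buyers pay.
On the curves, pb = 509/3 - (2/3)q and ps = 2.4 + 0.2q; the wedge ps − pb = 13 gives 2.4 + 0.2q − (509/3 - (2/3)q) = 13, so q' = 208.
Then pb = 509/3 − (2/3)·208 = 31 and ps = 2.4 + 0.2·208 = 44.
ΔCS = ½(193 + 208)(41 − 31) = 2005; ΔPS = ½(193 + 208)(44 − 41) = 601.5.
Government spending = 13 × 208 = 2704.
DWL = ½ × 13 × (208 − 193) = 97.5; fraction = 97.5 / 2704 = 15/416.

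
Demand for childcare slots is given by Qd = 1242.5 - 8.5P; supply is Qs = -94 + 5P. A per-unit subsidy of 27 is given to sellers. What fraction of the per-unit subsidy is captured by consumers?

Pre-subsidy: 1242.5 - 8.5P = -94 + 5P gives P* = 99, Q* = 401.
With the subsidy, sellers receive Ps = Pb + 27 for each unit, where Pb is the price buyers pay.
Supply in terms of Pb becomes Qs = -94 + 5(Pb + 27) = 41 + 5Pb. Setting this equal to demand: 1242.5 - 8.5Pb = 41 + 5Pb, so Pb = 89.
Sellers receive Ps = 89 + 27 = 116; Q' = 1242.5 − 8.5·89 = 486.
Buyers' price falls by P* − Pb = 99 − 89 = 10; sellers' price rises by Ps − P* = 116 − 99 = 17.
So consumers capture 10/27 = 10/27 of each unit of subsidy.

Consumer share = 10/27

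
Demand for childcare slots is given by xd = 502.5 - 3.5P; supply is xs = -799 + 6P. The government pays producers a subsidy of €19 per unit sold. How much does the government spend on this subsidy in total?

Government cost = €1235

Pre-subsidy: 502.5 - 3.5P = -799 + 6P gives P* = 137, x* = 23.
With the subsidy, sellers receive Ps = Pb + 19 for each unit, where Pb is the price buyers pay.
Supply in terms of Pb becomes xs = -799 + 6(Pb + 19) = -685 + 6Pb. Setting this equal to demand: 502.5 - 3.5Pb = -685 + 6Pb, so Pb = 125.
Sellers receive Ps = 125 + 19 = 144; x' = 502.5 − 3.5·125 = 65.
Government outlay = subsidy × quantity = 19 × 65 = 1235.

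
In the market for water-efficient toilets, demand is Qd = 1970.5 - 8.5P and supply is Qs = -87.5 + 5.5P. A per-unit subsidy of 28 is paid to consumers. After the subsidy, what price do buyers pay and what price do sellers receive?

Buyers pay 136; sellers receive 164

Pre-subsidy: 1970.5 - 8.5P = -87.5 + 5.5P gives P* = 147, Q* = 721.
With the rebate, buyers effectively pay Pb = Ps − 28, where Ps is the price sellers receive.
Demand in terms of Ps becomes Qd = 1970.5 − 8.5(Ps − 28) = 2208.5 - 8.5Ps. Setting this equal to supply: 2208.5 - 8.5Ps = -87.5 + 5.5Ps, so Ps = 164.
Buyers pay Pb = 164 − 28 = 136; Q' = -87.5 + 5.5·164 = 814.5.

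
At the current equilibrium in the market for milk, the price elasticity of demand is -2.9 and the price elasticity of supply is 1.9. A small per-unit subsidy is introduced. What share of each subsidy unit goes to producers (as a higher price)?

For a small subsidy around the equilibrium, the benefit split depends on the relative slopes, which at a point are proportional to the elasticities.
Buyer share = εs/(εs + |εd|) = 1.9/(1.9 + 2.9) = 19/48; seller share = |εd|/(εs + |εd|) = 29/48.
So producers capture 29/48 of the subsidy.

Producer share = 29/48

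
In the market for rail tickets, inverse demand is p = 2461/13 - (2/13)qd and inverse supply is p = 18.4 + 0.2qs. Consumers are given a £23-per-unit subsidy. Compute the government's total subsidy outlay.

Pre-subsidy: 2461/13 - (2/13)q = 18.4 + 0.2q gives q* = 483 and p* = 115.
With the rebate, buyers effectively pay pb = ps − 23, where ps is the price sellers receive.
On the curves, pb = 2461/13 - (2/13)q and ps = 18.4 + 0.2q; the wedge ps − pb = 23 gives 18.4 + 0.2q − (2461/13 - (2/13)q) = 23, so q' = 548.
Then pb = 2461/13 − (2/13)·548 = 105 and ps = 18.4 + 0.2·548 = 128.
Government outlay = subsidy × quantity = 23 × 548 = 12604.

Government cost = £12604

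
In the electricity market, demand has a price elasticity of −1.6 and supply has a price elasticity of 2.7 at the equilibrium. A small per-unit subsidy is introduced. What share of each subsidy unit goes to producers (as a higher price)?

For a small subsidy around the equilibrium, the benefit split depends on the relative slopes, which at a point are proportional to the elasticities.
Buyer share = εs/(εs + |εd|) = 2.7/(2.7 + 1.6) = 27/43; seller share = |εd|/(εs + |εd|) = 16/43.
So producers capture 16/43 of the subsidy.

Producer share = 16/43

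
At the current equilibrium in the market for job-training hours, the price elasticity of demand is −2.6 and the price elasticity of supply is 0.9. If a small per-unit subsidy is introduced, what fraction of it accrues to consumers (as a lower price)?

Consumer share = 9/35

For a small subsidy around the equilibrium, the benefit split depends on the relative slopes, which at a point are proportional to the elasticities.
Buyer share = εs/(εs + |εd|) = 0.9/(0.9 + 2.6) = 9/35; seller share = |εd|/(εs + |εd|) = 26/35.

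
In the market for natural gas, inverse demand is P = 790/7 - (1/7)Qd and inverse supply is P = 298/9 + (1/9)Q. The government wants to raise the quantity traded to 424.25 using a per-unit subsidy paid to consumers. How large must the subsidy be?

At Q = 424.25, from the demand curve buyers pay Pb = 790/7 − (1/7)·424.25 = 52.25; from the supply curve sellers need Ps = 298/9 + (1/9)·424.25 = 80.25.
The subsidy must fill the gap: s = Ps − Pb = 80.25 − 52.25 = 28.

Required subsidy s = 28 per unit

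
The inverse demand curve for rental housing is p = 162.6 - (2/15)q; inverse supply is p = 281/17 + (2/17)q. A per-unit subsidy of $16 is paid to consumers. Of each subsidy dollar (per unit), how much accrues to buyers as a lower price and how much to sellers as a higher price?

Buyers gain $8.5 per unit; sellers gain $7.5 per unit

Pre-subsidy: 162.6 - (2/15)q = 281/17 + (2/17)q gives q* = 582 and p* = 85.
With the rebate, buyers effectively pay pb = ps − 16, where ps is the price sellers receive.
On the curves, pb = 162.6 - (2/15)q and ps = 281/17 + (2/17)q; the wedge ps − pb = 16 gives 281/17 + (2/17)q − (162.6 - (2/15)q) = 16, so q' = 645.75.
Then pb = 162.6 − (2/15)·645.75 = 76.5 and ps = 281/17 + (2/17)·645.75 = 92.5.
Buyers' price falls by p* − pb = 85 − 76.5 = 8.5; sellers' price rises by ps − p* = 92.5 − 85 = 7.5.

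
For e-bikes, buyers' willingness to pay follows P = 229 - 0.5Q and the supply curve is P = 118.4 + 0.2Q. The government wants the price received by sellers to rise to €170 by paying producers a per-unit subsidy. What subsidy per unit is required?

Required subsidy s = €70 per unit

At a seller price of 170, quantity supplied is -592 + 5·170 = 258.
Buyers absorb 258 only when they pay Pb = 229 − 0.5·258 = 100.
s = Ps − Pb = 170 − 100 = 70.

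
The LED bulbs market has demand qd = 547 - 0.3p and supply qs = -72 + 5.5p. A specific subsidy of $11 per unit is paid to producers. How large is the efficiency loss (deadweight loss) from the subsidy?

Deadweight loss = 3993/232

Pre-subsidy: 547 - 0.3p = -72 + 5.5p gives p* = 3095/29, q* = 29869/58.
With the subsidy, sellers receive ps = pb + 11 for each unit, where pb is the price buyers pay.
Supply in terms of pb becomes qs = -72 + 5.5(pb + 11) = -11.5 + 5.5pb. Setting this equal to demand: 547 - 0.3pb = -11.5 + 5.5pb, so pb = 5585/58.
Sellers receive ps = 5585/58 + 11 = 6223/58; q' = 547 − 0.3·(5585/58) = 60101/116.
The subsidy expands output by 60101/116 − 29869/58 = 363/116 past the efficient level; on those units the gap between marginal cost and willingness to pay runs from 0 up to 11.
DWL = ½ × 11 × 363/116 = 3993/232.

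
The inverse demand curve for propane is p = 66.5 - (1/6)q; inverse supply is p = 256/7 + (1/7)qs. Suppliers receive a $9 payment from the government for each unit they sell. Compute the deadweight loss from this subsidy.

Pre-subsidy: 66.5 - (1/6)q = 256/7 + (1/7)q gives q* = 1257/13 and p* = 655/13.
With the subsidy, sellers receive ps = pb + 9 for each unit, where pb is the price buyers pay.
On the curves, pb = 66.5 - (1/6)q and ps = 256/7 + (1/7)q; the wedge ps − pb = 9 gives 256/7 + (1/7)q − (66.5 - (1/6)q) = 9, so q' = 1635/13.
Then pb = 66.5 − (1/6)·(1635/13) = 592/13 and ps = 256/7 + (1/7)·(1635/13) = 709/13.
The subsidy expands output by 1635/13 − 1257/13 = 378/13 past the efficient level; on those units the gap between marginal cost and willingness to pay runs from 0 up to 9.
DWL = ½ × 9 × 378/13 = 1701/13.

Deadweight loss = 1701/13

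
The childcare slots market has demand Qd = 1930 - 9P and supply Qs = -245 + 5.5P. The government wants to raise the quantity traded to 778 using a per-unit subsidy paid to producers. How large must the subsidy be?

At Q = 778, invert demand for the buyer price: Pb = (1930 − 778)/9 = 128; invert supply for the seller price: Ps = (778 − (-245))/5.5 = 186.
The subsidy must fill the gap: s = Ps − Pb = 186 − 128 = 58.

Required subsidy s = 58 per unit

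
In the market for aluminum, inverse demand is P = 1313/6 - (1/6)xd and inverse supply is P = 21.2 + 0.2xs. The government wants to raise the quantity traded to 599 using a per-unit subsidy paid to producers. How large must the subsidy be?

At x = 599, from the demand curve buyers pay Pb = 1313/6 − (1/6)·599 = 119; from the supply curve sellers need Ps = 21.2 + 0.2·599 = 141.
The subsidy must fill the gap: s = Ps − Pb = 141 − 119 = 22.

Required subsidy s = 22 per unit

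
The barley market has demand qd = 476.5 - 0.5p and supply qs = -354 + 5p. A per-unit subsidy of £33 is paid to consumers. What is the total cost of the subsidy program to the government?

Pre-subsidy: 476.5 - 0.5p = -354 + 5p gives p* = 151, q* = 401.
With the rebate, buyers effectively pay pb = ps − 33, where ps is the price sellers receive.
Demand in terms of ps becomes qd = 476.5 − 0.5(ps − 33) = 493 - 0.5ps. Setting this equal to supply: 493 - 0.5ps = -354 + 5ps, so ps = 154.
Buyers pay pb = 154 − 33 = 121; q' = -354 + 5·154 = 416.
Government outlay = subsidy × quantity = 33 × 416 = 13728.

Government cost = £13728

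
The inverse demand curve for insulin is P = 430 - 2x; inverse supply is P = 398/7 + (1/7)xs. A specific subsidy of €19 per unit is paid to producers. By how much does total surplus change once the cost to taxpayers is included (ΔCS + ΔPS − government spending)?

Pre-subsidy: 430 - 2x = 398/7 + (1/7)x gives x* = 2612/15 and P* = 1226/15.
With the subsidy, sellers receive Ps = Pb + 19 for each unit, where Pb is the price buyers pay.
On the curves, Pb = 430 - 2x and Ps = 398/7 + (1/7)x; the wedge Ps − Pb = 19 gives 398/7 + (1/7)x − (430 - 2x) = 19, so x' = 183.
Then Pb = 430 − 2·183 = 64 and Ps = 398/7 + (1/7)·183 = 83.
ΔCS = ½(2612/15 + 183)(1226/15 − 64) = 712481/225; ΔPS = ½(2612/15 + 183)(83 − 1226/15) = 101783/450.
Government spending = 19 × 183 = 3477.
Net change = 712481/225 + 101783/450 − 3477 = -2527/30. The loss equals the DWL triangle ½·19·133/15.

Net change in total surplus = -2527/30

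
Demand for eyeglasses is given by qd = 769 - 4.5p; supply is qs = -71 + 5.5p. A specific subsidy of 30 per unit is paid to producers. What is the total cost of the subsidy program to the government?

Government cost = 13957.5

Pre-subsidy: 769 - 4.5p = -71 + 5.5p gives p* = 84, q* = 391.
With the subsidy, sellers receive ps = pb + 30 for each unit, where pb is the price buyers pay.
Supply in terms of pb becomes qs = -71 + 5.5(pb + 30) = 94 + 5.5pb. Setting this equal to demand: 769 - 4.5pb = 94 + 5.5pb, so pb = 67.5.
Sellers receive ps = 67.5 + 30 = 97.5; q' = 769 − 4.5·67.5 = 465.25.
Government outlay = subsidy × quantity = 30 × 465.25 = 13957.5.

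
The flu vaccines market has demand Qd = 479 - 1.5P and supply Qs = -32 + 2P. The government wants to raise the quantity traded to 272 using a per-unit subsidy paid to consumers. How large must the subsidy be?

Required subsidy s = 14 per unit

At Q = 272, invert demand for the buyer price: Pb = (479 − 272)/1.5 = 138; invert supply for the seller price: Ps = (272 − (-32))/2 = 152.
The subsidy must fill the gap: s = Ps − Pb = 152 − 138 = 14.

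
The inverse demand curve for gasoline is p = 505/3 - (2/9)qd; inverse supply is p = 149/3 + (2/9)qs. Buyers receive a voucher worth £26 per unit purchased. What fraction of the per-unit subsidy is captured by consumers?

Consumer share = 0.5

Pre-subsidy: 505/3 - (2/9)q = 149/3 + (2/9)q gives q* = 267 and p* = 109.
With the rebate, buyers effectively pay pb = ps − 26, where ps is the price sellers receive.
On the curves, pb = 505/3 - (2/9)q and ps = 149/3 + (2/9)q; the wedge ps − pb = 26 gives 149/3 + (2/9)q − (505/3 - (2/9)q) = 26, so q' = 325.5.
Then pb = 505/3 − (2/9)·325.5 = 96 and ps = 149/3 + (2/9)·325.5 = 122.
Buyers' price falls by p* − pb = 109 − 96 = 13; sellers' price rises by ps − p* = 122 − 109 = 13.
So consumers capture 13/26 = 0.5 of each unit of subsidy.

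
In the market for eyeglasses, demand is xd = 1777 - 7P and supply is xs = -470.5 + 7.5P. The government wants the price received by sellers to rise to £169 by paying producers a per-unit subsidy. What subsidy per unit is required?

At a seller price of 169, quantity supplied is -470.5 + 7.5·169 = 797.
Buyers absorb 797 only when they pay Pb with 1777 − 7·Pb = 797, i.e. Pb = 140.
s = Ps − Pb = 169 − 140 = 29.

Required subsidy s = £29 per unit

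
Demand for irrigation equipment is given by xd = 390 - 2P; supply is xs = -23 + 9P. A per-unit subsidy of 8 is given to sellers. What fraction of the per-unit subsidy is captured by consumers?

Pre-subsidy: 390 - 2P = -23 + 9P gives P* = 413/11, x* = 3464/11.
With the subsidy, sellers receive Ps = Pb + 8 for each unit, where Pb is the price buyers pay.
Supply in terms of Pb becomes xs = -23 + 9(Pb + 8) = 49 + 9Pb. Setting this equal to demand: 390 - 2Pb = 49 + 9Pb, so Pb = 31.
Sellers receive Ps = 31 + 8 = 39; x' = 390 − 2·31 = 328.
Buyers' price falls by P* − Pb = 413/11 − 31 = 72/11; sellers' price rises by Ps − P* = 39 − 413/11 = 16/11.
So consumers capture (72/11)/8 = 9/11 of each unit of subsidy.

Consumer share = 9/11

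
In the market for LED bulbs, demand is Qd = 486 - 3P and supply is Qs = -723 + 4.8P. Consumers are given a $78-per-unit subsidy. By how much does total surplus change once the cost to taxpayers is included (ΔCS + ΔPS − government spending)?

Pre-subsidy: 486 - 3P = -723 + 4.8P gives P* = 155, Q* = 21.
With the rebate, buyers effectively pay Pb = Ps − 78, where Ps is the price sellers receive.
Demand in terms of Ps becomes Qd = 486 − 3(Ps − 78) = 720 - 3Ps. Setting this equal to supply: 720 - 3Ps = -723 + 4.8Ps, so Ps = 185.
Buyers pay Pb = 185 − 78 = 107; Q' = -723 + 4.8·185 = 165.
ΔCS = ½(21 + 165)(155 − 107) = 4464; ΔPS = ½(21 + 165)(185 − 155) = 2790.
Government spending = 78 × 165 = 12870.
Net change = 4464 + 2790 − 12870 = -5616. The loss equals the DWL triangle ½·78·144.

Net change in total surplus = -$5616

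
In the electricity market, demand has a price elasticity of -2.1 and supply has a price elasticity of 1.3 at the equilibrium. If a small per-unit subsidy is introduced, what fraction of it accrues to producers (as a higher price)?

Producer share = 21/34

For a small subsidy around the equilibrium, the benefit split depends on the relative slopes, which at a point are proportional to the elasticities.
Buyer share = εs/(εs + |εd|) = 1.3/(1.3 + 2.1) = 13/34; seller share = |εd|/(εs + |εd|) = 21/34.
So producers capture 21/34 of the subsidy.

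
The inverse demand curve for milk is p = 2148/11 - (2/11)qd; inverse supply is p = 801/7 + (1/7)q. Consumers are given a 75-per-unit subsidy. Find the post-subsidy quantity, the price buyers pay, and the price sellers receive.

q' = 480; buyers pay 108; sellers receive 183

Pre-subsidy: 2148/11 - (2/11)q = 801/7 + (1/7)q gives q* = 249 and p* = 150.
With the rebate, buyers effectively pay pb = ps − 75, where ps is the price sellers receive.
On the curves, pb = 2148/11 - (2/11)q and ps = 801/7 + (1/7)q; the wedge ps − pb = 75 gives 801/7 + (1/7)q − (2148/11 - (2/11)q) = 75, so q' = 480.
Then pb = 2148/11 − (2/11)·480 = 108 and ps = 801/7 + (1/7)·480 = 183.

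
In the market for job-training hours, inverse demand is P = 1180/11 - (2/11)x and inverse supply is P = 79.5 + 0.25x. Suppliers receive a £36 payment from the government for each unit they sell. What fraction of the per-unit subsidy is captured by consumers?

Consumer share = 8/19

Pre-subsidy: 1180/11 - (2/11)x = 79.5 + 0.25x gives x* = 1222/19 and P* = 1816/19.
With the subsidy, sellers receive Ps = Pb + 36 for each unit, where Pb is the price buyers pay.
On the curves, Pb = 1180/11 - (2/11)x and Ps = 79.5 + 0.25x; the wedge Ps − Pb = 36 gives 79.5 + 0.25x − (1180/11 - (2/11)x) = 36, so x' = 2806/19.
Then Pb = 1180/11 − (2/11)·(2806/19) = 1528/19 and Ps = 79.5 + 0.25·(2806/19) = 2212/19.
Buyers' price falls by P* − Pb = 1816/19 − 1528/19 = 288/19; sellers' price rises by Ps − P* = 2212/19 − 1816/19 = 396/19.
So consumers capture (288/19)/36 = 8/19 of each unit of subsidy.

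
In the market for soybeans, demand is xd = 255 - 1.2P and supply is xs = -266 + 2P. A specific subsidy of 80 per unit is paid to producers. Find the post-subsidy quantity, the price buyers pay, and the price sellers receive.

x' = 119.625; buyers pay 112.8125; sellers receive 192.8125

Pre-subsidy: 255 - 1.2P = -266 + 2P gives P* = 162.8125, x* = 59.625.
With the subsidy, sellers receive Ps = Pb + 80 for each unit, where Pb is the price buyers pay.
Supply in terms of Pb becomes xs = -266 + 2(Pb + 80) = -106 + 2Pb. Setting this equal to demand: 255 - 1.2Pb = -106 + 2Pb, so Pb = 112.8125.
Sellers receive Ps = 112.8125 + 80 = 192.8125; x' = 255 − 1.2·112.8125 = 119.625.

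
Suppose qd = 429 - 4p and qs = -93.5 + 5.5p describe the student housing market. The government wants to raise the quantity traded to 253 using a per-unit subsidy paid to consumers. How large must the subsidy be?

At q = 253, invert demand for the buyer price: pb = (429 − 253)/4 = 44; invert supply for the seller price: ps = (253 − (-93.5))/5.5 = 63.
The subsidy must fill the gap: s = ps − pb = 63 − 44 = 19.

Required subsidy s = 19 per unit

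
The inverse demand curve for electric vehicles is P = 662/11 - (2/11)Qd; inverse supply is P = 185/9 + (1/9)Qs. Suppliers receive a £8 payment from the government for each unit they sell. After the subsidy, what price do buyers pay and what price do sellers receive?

Pre-subsidy: 662/11 - (2/11)Q = 185/9 + (1/9)Q gives Q* = 3923/29 and P* = 1032/29.
With the subsidy, sellers receive Ps = Pb + 8 for each unit, where Pb is the price buyers pay.
On the curves, Pb = 662/11 - (2/11)Q and Ps = 185/9 + (1/9)Q; the wedge Ps − Pb = 8 gives 185/9 + (1/9)Q − (662/11 - (2/11)Q) = 8, so Q' = 4715/29.
Then Pb = 662/11 − (2/11)·(4715/29) = 888/29 and Ps = 185/9 + (1/9)·(4715/29) = 1120/29.

Buyers pay 888/29; sellers receive 1120/29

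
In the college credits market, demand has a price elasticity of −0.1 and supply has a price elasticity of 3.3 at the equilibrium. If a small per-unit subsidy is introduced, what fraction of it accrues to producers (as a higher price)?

For a small subsidy around the equilibrium, the benefit split depends on the relative slopes, which at a point are proportional to the elasticities.
Buyer share = εs/(εs + |εd|) = 3.3/(3.3 + 0.1) = 33/34; seller share = |εd|/(εs + |εd|) = 1/34.
So producers capture 1/34 of the subsidy.

Producer share = 1/34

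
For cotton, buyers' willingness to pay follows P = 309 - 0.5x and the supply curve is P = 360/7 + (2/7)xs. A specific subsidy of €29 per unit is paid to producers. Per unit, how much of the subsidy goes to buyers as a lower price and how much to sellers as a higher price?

Pre-subsidy: 309 - 0.5x = 360/7 + (2/7)x gives x* = 3606/11 and P* = 1596/11.
With the subsidy, sellers receive Ps = Pb + 29 for each unit, where Pb is the price buyers pay.
On the curves, Pb = 309 - 0.5x and Ps = 360/7 + (2/7)x; the wedge Ps − Pb = 29 gives 360/7 + (2/7)x − (309 - 0.5x) = 29, so x' = 4012/11.
Then Pb = 309 − 0.5·(4012/11) = 1393/11 and Ps = 360/7 + (2/7)·(4012/11) = 1712/11.
Buyers' price falls by P* − Pb = 1596/11 − 1393/11 = 203/11; sellers' price rises by Ps − P* = 1712/11 − 1596/11 = 116/11.

Buyers gain 203/11 per unit; sellers gain 116/11 per unit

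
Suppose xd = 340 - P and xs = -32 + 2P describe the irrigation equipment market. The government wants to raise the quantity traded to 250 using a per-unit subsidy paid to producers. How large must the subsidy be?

At x = 250, invert demand for the buyer price: Pb = (340 − 250)/1 = 90; invert supply for the seller price: Ps = (250 − (-32))/2 = 141.
The subsidy must fill the gap: s = Ps − Pb = 141 − 90 = 51.

Required subsidy s = 51 per unit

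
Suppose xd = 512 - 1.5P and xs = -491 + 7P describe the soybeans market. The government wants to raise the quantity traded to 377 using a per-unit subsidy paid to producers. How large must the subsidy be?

At x = 377, invert demand for the buyer price: Pb = (512 − 377)/1.5 = 90; invert supply for the seller price: Ps = (377 − (-491))/7 = 124.
The subsidy must fill the gap: s = Ps − Pb = 124 − 90 = 34.

Required subsidy s = 34 per unit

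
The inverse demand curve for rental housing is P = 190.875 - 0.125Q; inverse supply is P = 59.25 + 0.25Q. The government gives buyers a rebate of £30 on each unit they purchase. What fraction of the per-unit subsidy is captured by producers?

Producer share = 2/3

Pre-subsidy: 190.875 - 0.125Q = 59.25 + 0.25Q gives Q* = 351 and P* = 147.
With the rebate, buyers effectively pay Pb = Ps − 30, where Ps is the price sellers receive.
On the curves, Pb = 190.875 - 0.125Q and Ps = 59.25 + 0.25Q; the wedge Ps − Pb = 30 gives 59.25 + 0.25Q − (190.875 - 0.125Q) = 30, so Q' = 431.
Then Pb = 190.875 − 0.125·431 = 137 and Ps = 59.25 + 0.25·431 = 167.
Buyers' price falls by P* − Pb = 147 − 137 = 10; sellers' price rises by Ps − P* = 167 − 147 = 20.
So producers capture 20/30 = 2/3 of each unit of subsidy.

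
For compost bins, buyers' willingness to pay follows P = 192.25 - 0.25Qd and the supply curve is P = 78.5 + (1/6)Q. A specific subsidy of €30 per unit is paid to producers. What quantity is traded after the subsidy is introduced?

Pre-subsidy: 192.25 - 0.25Q = 78.5 + (1/6)Q gives Q* = 273 and P* = 124.
With the subsidy, sellers receive Ps = Pb + 30 for each unit, where Pb is the price buyers pay.
On the curves, Pb = 192.25 - 0.25Q and Ps = 78.5 + (1/6)Q; the wedge Ps − Pb = 30 gives 78.5 + (1/6)Q − (192.25 - 0.25Q) = 30, so Q' = 345.
Then Pb = 192.25 − 0.25·345 = 106 and Ps = 78.5 + (1/6)·345 = 136.

Q' = 345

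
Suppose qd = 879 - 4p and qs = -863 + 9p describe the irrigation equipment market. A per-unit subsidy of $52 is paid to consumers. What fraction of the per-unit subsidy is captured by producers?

Pre-subsidy: 879 - 4p = -863 + 9p gives p* = 134, q* = 343.
With the rebate, buyers effectively pay pb = ps − 52, where ps is the price sellers receive.
Demand in terms of ps becomes qd = 879 − 4(ps − 52) = 1087 - 4ps. Setting this equal to supply: 1087 - 4ps = -863 + 9ps, so ps = 150.
Buyers pay pb = 150 − 52 = 98; q' = -863 + 9·150 = 487.
Buyers' price falls by p* − pb = 134 − 98 = 36; sellers' price rises by ps − p* = 150 − 134 = 16.
So producers capture 16/52 = 4/13 of each unit of subsidy.

Producer share = 4/13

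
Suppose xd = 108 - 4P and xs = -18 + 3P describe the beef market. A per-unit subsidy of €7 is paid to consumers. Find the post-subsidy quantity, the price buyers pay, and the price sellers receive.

Pre-subsidy: 108 - 4P = -18 + 3P gives P* = 18, x* = 36.
With the rebate, buyers effectively pay Pb = Ps − 7, where Ps is the price sellers receive.
Demand in terms of Ps becomes xd = 108 − 4(Ps − 7) = 136 - 4Ps. Setting this equal to supply: 136 - 4Ps = -18 + 3Ps, so Ps = 22.
Buyers pay Pb = 22 − 7 = 15; x' = -18 + 3·22 = 48.

x' = 48; buyers pay €15; sellers receive €22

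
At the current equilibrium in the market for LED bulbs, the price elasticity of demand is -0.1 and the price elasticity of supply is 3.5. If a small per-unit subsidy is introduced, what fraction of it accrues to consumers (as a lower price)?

For a small subsidy around the equilibrium, the benefit split depends on the relative slopes, which at a point are proportional to the elasticities.
Buyer share = εs/(εs + |εd|) = 3.5/(3.5 + 0.1) = 35/36; seller share = |εd|/(εs + |εd|) = 1/36.

Consumer share = 35/36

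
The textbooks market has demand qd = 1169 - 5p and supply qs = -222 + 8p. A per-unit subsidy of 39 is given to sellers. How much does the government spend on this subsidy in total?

Government cost = 29406

Pre-subsidy: 1169 - 5p = -222 + 8p gives p* = 107, q* = 634.
With the subsidy, sellers receive ps = pb + 39 for each unit, where pb is the price buyers pay.
Supply in terms of pb becomes qs = -222 + 8(pb + 39) = 90 + 8pb. Setting this equal to demand: 1169 - 5pb = 90 + 8pb, so pb = 83.
Sellers receive ps = 83 + 39 = 122; q' = 1169 − 5·83 = 754.
Government outlay = subsidy × quantity = 39 × 754 = 29406.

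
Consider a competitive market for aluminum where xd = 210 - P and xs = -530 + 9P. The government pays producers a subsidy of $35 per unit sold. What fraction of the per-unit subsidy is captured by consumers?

Pre-subsidy: 210 - P = -530 + 9P gives P* = 74, x* = 136.
With the subsidy, sellers receive Ps = Pb + 35 for each unit, where Pb is the price buyers pay.
Supply in terms of Pb becomes xs = -530 + 9(Pb + 35) = -215 + 9Pb. Setting this equal to demand: 210 - Pb = -215 + 9Pb, so Pb = 42.5.
Sellers receive Ps = 42.5 + 35 = 77.5; x' = 210 − 1·42.5 = 167.5.
Buyers' price falls by P* − Pb = 74 − 42.5 = 31.5; sellers' price rises by Ps − P* = 77.5 − 74 = 3.5.
So consumers capture 31.5/35 = 0.9 of each unit of subsidy.

Consumer share = 0.9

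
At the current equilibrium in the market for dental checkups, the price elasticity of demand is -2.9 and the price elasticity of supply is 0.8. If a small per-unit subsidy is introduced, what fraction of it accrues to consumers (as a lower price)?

Consumer share = 8/37

For a small subsidy around the equilibrium, the benefit split depends on the relative slopes, which at a point are proportional to the elasticities.
Buyer share = εs/(εs + |εd|) = 0.8/(0.8 + 2.9) = 8/37; seller share = |εd|/(εs + |εd|) = 29/37.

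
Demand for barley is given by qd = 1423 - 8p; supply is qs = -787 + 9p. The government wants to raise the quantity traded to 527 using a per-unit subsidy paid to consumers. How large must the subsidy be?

Required subsidy s = 34 per unit

At q = 527, invert demand for the buyer price: pb = (1423 − 527)/8 = 112; invert supply for the seller price: ps = (527 − (-787))/9 = 146.
The subsidy must fill the gap: s = ps − pb = 146 − 112 = 34.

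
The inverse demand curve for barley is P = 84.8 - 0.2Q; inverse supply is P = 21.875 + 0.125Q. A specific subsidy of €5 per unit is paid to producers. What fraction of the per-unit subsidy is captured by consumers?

Pre-subsidy: 84.8 - 0.2Q = 21.875 + 0.125Q gives Q* = 2517/13 and P* = 599/13.
With the subsidy, sellers receive Ps = Pb + 5 for each unit, where Pb is the price buyers pay.
On the curves, Pb = 84.8 - 0.2Q and Ps = 21.875 + 0.125Q; the wedge Ps − Pb = 5 gives 21.875 + 0.125Q − (84.8 - 0.2Q) = 5, so Q' = 209.
Then Pb = 84.8 − 0.2·209 = 43 and Ps = 21.875 + 0.125·209 = 48.
Buyers' price falls by P* − Pb = 599/13 − 43 = 40/13; sellers' price rises by Ps − P* = 48 − 599/13 = 25/13.
So consumers capture (40/13)/5 = 8/13 of each unit of subsidy.

Consumer share = 8/13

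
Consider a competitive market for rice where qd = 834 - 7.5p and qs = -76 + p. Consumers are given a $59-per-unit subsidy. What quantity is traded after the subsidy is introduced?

q' = 1413/17

Pre-subsidy: 834 - 7.5p = -76 + p gives p* = 1820/17, q* = 528/17.
With the rebate, buyers effectively pay pb = ps − 59, where ps is the price sellers receive.
Demand in terms of ps becomes qd = 834 − 7.5(ps − 59) = 1276.5 - 7.5ps. Setting this equal to supply: 1276.5 - 7.5ps = -76 + ps, so ps = 2705/17.
Buyers pay pb = 2705/17 − 59 = 1702/17; q' = -76 + 1·(2705/17) = 1413/17.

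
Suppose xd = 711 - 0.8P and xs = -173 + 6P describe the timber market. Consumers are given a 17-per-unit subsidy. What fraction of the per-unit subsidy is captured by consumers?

Pre-subsidy: 711 - 0.8P = -173 + 6P gives P* = 130, x* = 607.
With the rebate, buyers effectively pay Pb = Ps − 17, where Ps is the price sellers receive.
Demand in terms of Ps becomes xd = 711 − 0.8(Ps − 17) = 724.6 - 0.8Ps. Setting this equal to supply: 724.6 - 0.8Ps = -173 + 6Ps, so Ps = 132.
Buyers pay Pb = 132 − 17 = 115; x' = -173 + 6·132 = 619.
Buyers' price falls by P* − Pb = 130 − 115 = 15; sellers' price rises by Ps − P* = 132 − 130 = 2.
So consumers capture 15/17 = 15/17 of each unit of subsidy.

Consumer share = 15/17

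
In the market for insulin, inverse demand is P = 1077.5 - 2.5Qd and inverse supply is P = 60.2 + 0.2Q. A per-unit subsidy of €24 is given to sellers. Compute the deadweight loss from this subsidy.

Deadweight loss = 320/3

Pre-subsidy: 1077.5 - 2.5Q = 60.2 + 0.2Q gives Q* = 3391/9 and P* = 1220/9.
With the subsidy, sellers receive Ps = Pb + 24 for each unit, where Pb is the price buyers pay.
On the curves, Pb = 1077.5 - 2.5Q and Ps = 60.2 + 0.2Q; the wedge Ps − Pb = 24 gives 60.2 + 0.2Q − (1077.5 - 2.5Q) = 24, so Q' = 1157/3.
Then Pb = 1077.5 − 2.5·(1157/3) = 340/3 and Ps = 60.2 + 0.2·(1157/3) = 412/3.
The subsidy expands output by 1157/3 − 3391/9 = 80/9 past the efficient level; on those units the gap between marginal cost and willingness to pay runs from 0 up to 24.
DWL = ½ × 24 × 80/9 = 320/3.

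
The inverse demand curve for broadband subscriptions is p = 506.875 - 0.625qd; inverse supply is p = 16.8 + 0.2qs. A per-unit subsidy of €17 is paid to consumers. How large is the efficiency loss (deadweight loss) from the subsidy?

Deadweight loss = 5780/33

Pre-subsidy: 506.875 - 0.625q = 16.8 + 0.2q gives q* = 19603/33 and p* = 4475/33.
With the rebate, buyers effectively pay pb = ps − 17, where ps is the price sellers receive.
On the curves, pb = 506.875 - 0.625q and ps = 16.8 + 0.2q; the wedge ps − pb = 17 gives 16.8 + 0.2q − (506.875 - 0.625q) = 17, so q' = 6761/11.
Then pb = 506.875 − 0.625·(6761/11) = 1350/11 and ps = 16.8 + 0.2·(6761/11) = 1537/11.
The subsidy expands output by 6761/11 − 19603/33 = 680/33 past the efficient level; on those units the gap between marginal cost and willingness to pay runs from 0 up to 17.
DWL = ½ × 17 × 680/33 = 5780/33.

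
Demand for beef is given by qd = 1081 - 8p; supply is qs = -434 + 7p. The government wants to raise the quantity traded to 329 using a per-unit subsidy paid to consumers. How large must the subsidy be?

Required subsidy s = 15 per unit

At q = 329, invert demand for the buyer price: pb = (1081 − 329)/8 = 94; invert supply for the seller price: ps = (329 − (-434))/7 = 109.
The subsidy must fill the gap: s = ps − pb = 109 − 94 = 15.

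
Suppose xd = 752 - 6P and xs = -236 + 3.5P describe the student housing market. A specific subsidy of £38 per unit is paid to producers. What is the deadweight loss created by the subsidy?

Pre-subsidy: 752 - 6P = -236 + 3.5P gives P* = 104, x* = 128.
With the subsidy, sellers receive Ps = Pb + 38 for each unit, where Pb is the price buyers pay.
Supply in terms of Pb becomes xs = -236 + 3.5(Pb + 38) = -103 + 3.5Pb. Setting this equal to demand: 752 - 6Pb = -103 + 3.5Pb, so Pb = 90.
Sellers receive Ps = 90 + 38 = 128; x' = 752 − 6·90 = 212.
The subsidy expands output by 212 − 128 = 84 past the efficient level; on those units the gap between marginal cost and willingness to pay runs from 0 up to 38.
DWL = ½ × 38 × 84 = 1596.

Deadweight loss = £1596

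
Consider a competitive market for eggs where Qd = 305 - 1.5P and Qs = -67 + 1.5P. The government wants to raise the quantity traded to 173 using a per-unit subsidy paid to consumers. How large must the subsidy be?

At Q = 173, invert demand for the buyer price: Pb = (305 − 173)/1.5 = 88; invert supply for the seller price: Ps = (173 − (-67))/1.5 = 160.
The subsidy must fill the gap: s = Ps − Pb = 160 − 88 = 72.

Required subsidy s = 72 per unit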